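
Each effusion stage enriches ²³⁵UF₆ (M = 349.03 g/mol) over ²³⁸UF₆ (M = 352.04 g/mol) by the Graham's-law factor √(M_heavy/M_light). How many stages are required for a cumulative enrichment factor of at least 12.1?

581

With α = √(352.04/349.03) per stage, ln α = ½ ln(1.00862) = 0.004293.
Need α^N ≥ 12.1 ⇒ N ≥ ln(12.1) / ln α = 2.493 / 0.004293 = 580.70.
Rounding up, N = 581 stages.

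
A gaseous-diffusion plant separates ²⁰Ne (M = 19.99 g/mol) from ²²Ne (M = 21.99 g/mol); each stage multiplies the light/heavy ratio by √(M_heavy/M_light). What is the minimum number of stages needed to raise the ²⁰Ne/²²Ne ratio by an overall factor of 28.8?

71

Single-stage factor α = √(21.99/19.99), so ln α = ½ ln(1.10005) = 0.04768.
Need α^N ≥ 28.8 ⇒ N ≥ ln(28.8) / ln α = 3.360 / 0.04768 = 70.48.
Minimum whole number of stages: N = 71.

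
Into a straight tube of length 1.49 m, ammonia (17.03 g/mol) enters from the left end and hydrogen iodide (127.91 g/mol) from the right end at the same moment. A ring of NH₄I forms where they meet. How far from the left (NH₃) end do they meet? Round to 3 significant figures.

The fronts meet when d_NH₃ + d_HI = L with d_NH₃/d_HI = √(M_HI/M_NH₃) (Graham's law). Here √(M_HI/M_NH₃) = √(127.91/17.03) = 2.741.
With d_NH₃ + d_HI = 1.49 m, d_HI = 1.49/(1 + 2.741) = 0.3983 m.
d_NH₃ = 1.49 − 0.3983 = 1.09 m.

1.09 m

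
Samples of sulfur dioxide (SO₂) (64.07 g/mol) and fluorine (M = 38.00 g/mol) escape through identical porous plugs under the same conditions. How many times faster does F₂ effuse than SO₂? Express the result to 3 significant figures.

Graham's law gives rate_F₂/rate_SO₂ = √(M_SO₂/M_F₂) = √(64.07/38.00) = √1.686 = 1.30.

1.30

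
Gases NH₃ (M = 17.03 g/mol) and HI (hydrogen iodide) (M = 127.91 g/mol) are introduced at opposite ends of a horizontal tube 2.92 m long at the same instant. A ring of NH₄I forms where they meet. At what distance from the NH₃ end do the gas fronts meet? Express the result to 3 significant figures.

Graham's law gives d_NH₃/d_HI = rate_NH₃/rate_HI = √(M_HI/M_NH₃) = √(127.91/17.03) = 2.741.
With d_NH₃ + d_HI = 2.92 m, d_HI = 2.92/(1 + 2.741) = 0.7806 m.
d_NH₃ = 2.92 − 0.7806 = 2.14 m.

2.14 m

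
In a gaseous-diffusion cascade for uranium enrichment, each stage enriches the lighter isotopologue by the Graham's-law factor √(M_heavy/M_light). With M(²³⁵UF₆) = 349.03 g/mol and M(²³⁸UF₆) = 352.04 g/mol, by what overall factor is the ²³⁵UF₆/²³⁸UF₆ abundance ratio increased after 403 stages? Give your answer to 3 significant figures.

The single-stage factor is √(M_heavy/M_light), so 403 stages give [√(352.04/349.03)]^403 = (352.04/349.03)^(403/2).
= 1.00862^(403/2) = 5.64.

5.64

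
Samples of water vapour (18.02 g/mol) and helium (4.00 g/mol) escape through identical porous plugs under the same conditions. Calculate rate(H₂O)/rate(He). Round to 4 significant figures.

Using Graham's law: rate_H₂O/rate_He = √(M_He/M_H₂O) = √(4.00/18.02) = √0.2220 = 0.4711.

0.4711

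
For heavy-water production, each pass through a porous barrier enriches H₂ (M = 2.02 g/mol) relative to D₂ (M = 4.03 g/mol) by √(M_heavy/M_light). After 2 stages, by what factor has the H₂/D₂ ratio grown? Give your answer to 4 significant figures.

1.995

The single-stage factor is √(M_heavy/M_light), so 2 stages give [√(4.03/2.02)]^2 = (4.03/2.02)^(2/2).
= 1.99505^1 = 1.995.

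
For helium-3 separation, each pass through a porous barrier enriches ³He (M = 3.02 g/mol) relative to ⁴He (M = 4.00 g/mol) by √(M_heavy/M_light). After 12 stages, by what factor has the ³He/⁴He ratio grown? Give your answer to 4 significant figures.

5.399

Overall factor = α^12 with α = √(4.00/3.02), i.e. (4.00/3.02)^(12/2).
= 1.32450^6 = 5.399.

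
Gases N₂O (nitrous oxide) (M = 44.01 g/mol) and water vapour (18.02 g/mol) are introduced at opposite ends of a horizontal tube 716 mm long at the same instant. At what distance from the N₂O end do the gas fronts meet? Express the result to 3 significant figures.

In equal time, each gas travels a distance ∝ its rate ∝ 1/√M, so d_N₂O/d_H₂O = √(M_H₂O/M_N₂O) = √(18.02/44.01) = 0.6399.
With d_N₂O + d_H₂O = 716 mm, d_H₂O = 716/(1 + 0.6399) = 436.6 mm.
d_N₂O = 716 − 436.6 = 279 mm.

279 mm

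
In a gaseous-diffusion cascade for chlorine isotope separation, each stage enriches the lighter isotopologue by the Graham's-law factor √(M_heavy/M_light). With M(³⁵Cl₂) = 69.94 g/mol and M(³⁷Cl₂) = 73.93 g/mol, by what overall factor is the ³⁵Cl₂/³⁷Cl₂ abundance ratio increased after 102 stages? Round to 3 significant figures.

Each stage multiplies the ratio by α = √(73.93/69.94), so after 102 stages the overall factor is α^102 = (73.93/69.94)^(102/2).
= 1.05705^51 = 16.9.

16.9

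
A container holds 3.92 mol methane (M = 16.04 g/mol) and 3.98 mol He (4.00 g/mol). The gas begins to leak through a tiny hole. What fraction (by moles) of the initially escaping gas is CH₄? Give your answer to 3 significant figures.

0.330

Effusion rate of each component ∝ n_i/√M_i (partial pressure × 1/√M).
So x_CH₄ in the escaping gas = (n_CH₄/√M_CH₄) / Σ(n_i/√M_i)
= (3.92/√16.04) / (3.92/√16.04 + 3.98/√4.00) = 0.9788/(0.9788 + 1.990) = 0.330.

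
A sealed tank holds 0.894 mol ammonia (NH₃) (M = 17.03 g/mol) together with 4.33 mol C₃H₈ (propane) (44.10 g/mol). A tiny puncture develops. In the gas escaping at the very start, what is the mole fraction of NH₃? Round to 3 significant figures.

0.249

Effusion rate of each component ∝ n_i/√M_i (partial pressure × 1/√M).
x_NH₃(eff) = (n_NH₃/√M_NH₃) / (n_NH₃/√M_NH₃ + n_C₃H₈/√M_C₃H₈)
= (0.894/√17.03) / (0.894/√17.03 + 4.33/√44.10) = 0.2166/(0.2166 + 0.6520) = 0.249.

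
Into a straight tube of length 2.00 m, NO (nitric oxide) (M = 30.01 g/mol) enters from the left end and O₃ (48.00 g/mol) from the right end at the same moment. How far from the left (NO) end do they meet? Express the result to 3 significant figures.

1.12 m

In equal time, each gas travels a distance ∝ its rate ∝ 1/√M, so d_NO/d_O₃ = √(M_O₃/M_NO) = √(48.00/30.01) = 1.265.
With d_NO + d_O₃ = 2.00 m, d_O₃ = 2.00/(1 + 1.265) = 0.8831 m.
d_NO = 2.00 − 0.8831 = 1.12 m.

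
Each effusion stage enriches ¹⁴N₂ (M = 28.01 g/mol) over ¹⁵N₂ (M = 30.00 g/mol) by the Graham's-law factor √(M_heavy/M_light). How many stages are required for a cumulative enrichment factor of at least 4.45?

44

With α = √(30.00/28.01) per stage, ln α = ½ ln(1.07105) = 0.03432.
Need α^N ≥ 4.45 ⇒ N ≥ ln(4.45) / ln α = 1.493 / 0.03432 = 43.50.
Rounding up, N = 44 stages.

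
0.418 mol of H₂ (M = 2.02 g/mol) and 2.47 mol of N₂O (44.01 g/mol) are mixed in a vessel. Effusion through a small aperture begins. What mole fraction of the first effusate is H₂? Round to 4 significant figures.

0.4413

Each component's effusion rate ∝ (its partial pressure)·(1/√M) ∝ n_i/√M_i.
Mole fraction of H₂ in the effusate = (n_H₂/√M_H₂) / (n_H₂/√M_H₂ + n_N₂O/√M_N₂O)
= (0.418/√2.02) / (0.418/√2.02 + 2.47/√44.01) = 0.2941/(0.2941 + 0.3723) = 0.4413.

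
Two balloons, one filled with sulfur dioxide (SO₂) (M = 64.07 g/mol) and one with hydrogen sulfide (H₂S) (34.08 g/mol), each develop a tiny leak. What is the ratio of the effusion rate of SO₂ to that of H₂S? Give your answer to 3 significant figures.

0.729

By Graham's law, rate_SO₂/rate_H₂S = √(M_H₂S/M_SO₂) = √(34.08/64.07) = √0.5319 = 0.729.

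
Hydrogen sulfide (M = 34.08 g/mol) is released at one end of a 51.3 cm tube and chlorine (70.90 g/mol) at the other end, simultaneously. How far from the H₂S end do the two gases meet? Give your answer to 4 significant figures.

The fronts meet when d_H₂S + d_Cl₂ = L with d_H₂S/d_Cl₂ = √(M_Cl₂/M_H₂S) (Graham's law). Here √(M_Cl₂/M_H₂S) = √(70.90/34.08) = 1.442.
With d_H₂S + d_Cl₂ = 51.3 cm, d_Cl₂ = 51.3/(1 + 1.442) = 21.00 cm.
d_H₂S = 51.3 − 21.00 = 30.30 cm.

30.30 cm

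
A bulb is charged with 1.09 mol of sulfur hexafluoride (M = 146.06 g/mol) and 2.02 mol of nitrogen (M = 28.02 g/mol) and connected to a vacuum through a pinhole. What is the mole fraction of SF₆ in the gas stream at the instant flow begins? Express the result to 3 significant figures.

Rate_i ∝ x_i/√M_i (Graham's law weighted by mole fraction), so the effusate composition follows n_i/√M_i.
So x_SF₆ in the escaping gas = (n_SF₆/√M_SF₆) / Σ(n_i/√M_i)
= (1.09/√146.06) / (1.09/√146.06 + 2.02/√28.02) = 0.09019/(0.09019 + 0.3816) = 0.191.

0.191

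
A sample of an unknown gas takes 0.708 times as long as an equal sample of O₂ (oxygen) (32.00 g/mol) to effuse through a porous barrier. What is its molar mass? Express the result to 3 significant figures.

16.0 g/mol

From Graham's law, t_X/t_O₂ = √(M_X/M_O₂).
0.708 = √(M_X/32.00)
M_X = 32.00 × 0.708² = 32.00 × 0.5013 = 16.0 g/mol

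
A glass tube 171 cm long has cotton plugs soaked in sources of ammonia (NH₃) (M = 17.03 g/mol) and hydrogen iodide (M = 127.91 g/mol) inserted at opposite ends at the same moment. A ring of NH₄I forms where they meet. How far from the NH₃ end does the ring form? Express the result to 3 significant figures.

Distances travelled in equal time are proportional to diffusion rates, so d_NH₃/d_HI = √(M_HI/M_NH₃) = √(127.91/17.03) = 2.741.
With d_NH₃ + d_HI = 171 cm, d_HI = 171/(1 + 2.741) = 45.71 cm.
d_NH₃ = 171 − 45.71 = 125 cm.

125 cm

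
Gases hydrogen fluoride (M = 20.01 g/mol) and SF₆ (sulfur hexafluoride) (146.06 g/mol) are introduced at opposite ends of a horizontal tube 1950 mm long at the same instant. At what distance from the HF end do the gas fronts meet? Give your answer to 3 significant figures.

Graham's law gives d_HF/d_SF₆ = rate_HF/rate_SF₆ = √(M_SF₆/M_HF) = √(146.06/20.01) = 2.702.
With d_HF + d_SF₆ = 1950 mm, d_SF₆ = 1950/(1 + 2.702) = 526.8 mm.
d_HF = 1950 − 526.8 = 1420 mm.

1420 mm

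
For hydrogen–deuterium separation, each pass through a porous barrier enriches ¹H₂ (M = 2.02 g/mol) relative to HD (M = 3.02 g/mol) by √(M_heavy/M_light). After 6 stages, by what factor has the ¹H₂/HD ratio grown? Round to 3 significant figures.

Overall factor = α^6 with α = √(3.02/2.02), i.e. (3.02/2.02)^(6/2).
= 1.49505^3 = 3.34.

3.34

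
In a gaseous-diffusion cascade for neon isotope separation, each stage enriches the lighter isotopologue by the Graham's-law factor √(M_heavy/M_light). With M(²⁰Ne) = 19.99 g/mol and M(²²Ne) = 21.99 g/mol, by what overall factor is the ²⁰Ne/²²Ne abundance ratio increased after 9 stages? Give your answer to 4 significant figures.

Overall factor = α^9 with α = √(21.99/19.99), i.e. (21.99/19.99)^(9/2).
= 1.10005^(9/2) = 1.536.

1.536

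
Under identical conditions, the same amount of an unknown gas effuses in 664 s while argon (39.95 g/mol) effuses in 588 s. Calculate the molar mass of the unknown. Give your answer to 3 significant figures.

50.9 g/mol

From Graham's law, t_X/t_Ar = √(M_X/M_Ar).
664/588 = 1.129 = √(M_X/39.95)
M_X = 39.95 × 1.129² = 39.95 × 1.275 = 50.9 g/mol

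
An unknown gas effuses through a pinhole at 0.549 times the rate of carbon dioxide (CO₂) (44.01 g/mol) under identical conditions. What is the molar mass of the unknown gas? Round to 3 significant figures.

Since effusion rate ∝ 1/√M, rate_X/rate_CO₂ = √(M_CO₂/M_X).
0.549 = √(44.01/M_X)
M_X = 44.01 / 0.549² = 44.01 / 0.3014 = 146 g/mol

146 g/mol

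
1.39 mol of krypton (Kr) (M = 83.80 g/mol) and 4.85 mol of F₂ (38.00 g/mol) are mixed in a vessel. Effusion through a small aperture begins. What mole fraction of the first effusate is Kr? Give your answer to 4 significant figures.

0.1618

Effusion rate of each component ∝ n_i/√M_i (partial pressure × 1/√M).
x_Kr(eff) = (n_Kr/√M_Kr) / (n_Kr/√M_Kr + n_F₂/√M_F₂)
= (1.39/√83.80) / (1.39/√83.80 + 4.85/√38.00) = 0.1518/(0.1518 + 0.7868) = 0.1618.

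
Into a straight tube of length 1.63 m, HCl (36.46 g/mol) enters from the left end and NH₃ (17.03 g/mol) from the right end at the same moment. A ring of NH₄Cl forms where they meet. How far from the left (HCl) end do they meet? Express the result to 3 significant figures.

0.662 m

In equal time, each gas travels a distance ∝ its rate ∝ 1/√M, so d_HCl/d_NH₃ = √(M_NH₃/M_HCl) = √(17.03/36.46) = 0.6834.
With d_HCl + d_NH₃ = 1.63 m, d_NH₃ = 1.63/(1 + 0.6834) = 0.9683 m.
d_HCl = 1.63 − 0.9683 = 0.662 m.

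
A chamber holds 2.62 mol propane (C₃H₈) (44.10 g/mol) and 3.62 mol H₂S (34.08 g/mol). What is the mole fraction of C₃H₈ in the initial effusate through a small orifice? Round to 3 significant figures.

Rate_i ∝ x_i/√M_i (Graham's law weighted by mole fraction), so the effusate composition follows n_i/√M_i.
So x_C₃H₈ in the escaping gas = (n_C₃H₈/√M_C₃H₈) / Σ(n_i/√M_i)
= (2.62/√44.10) / (2.62/√44.10 + 3.62/√34.08) = 0.3945/(0.3945 + 0.6201) = 0.389.

0.389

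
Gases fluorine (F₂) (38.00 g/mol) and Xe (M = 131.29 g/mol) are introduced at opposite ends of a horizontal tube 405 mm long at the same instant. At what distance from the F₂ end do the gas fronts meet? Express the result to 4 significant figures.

Distances travelled in equal time are proportional to diffusion rates, so d_F₂/d_Xe = √(M_Xe/M_F₂) = √(131.29/38.00) = 1.859.
With d_F₂ + d_Xe = 405 mm, d_Xe = 405/(1 + 1.859) = 141.7 mm.
d_F₂ = 405 − 141.7 = 263.3 mm.

263.3 mm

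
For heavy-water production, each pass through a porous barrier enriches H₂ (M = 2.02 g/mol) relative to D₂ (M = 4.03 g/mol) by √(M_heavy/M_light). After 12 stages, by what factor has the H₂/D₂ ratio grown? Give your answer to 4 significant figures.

63.06

After 12 stages the ratio has grown by (√(4.03/2.02))^12 = (4.03/2.02)^(12/2).
= 1.99505^6 = 63.06.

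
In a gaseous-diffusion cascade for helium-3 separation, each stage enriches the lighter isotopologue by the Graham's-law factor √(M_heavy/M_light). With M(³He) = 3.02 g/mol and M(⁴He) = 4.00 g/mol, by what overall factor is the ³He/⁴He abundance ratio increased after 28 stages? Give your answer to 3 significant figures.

Each stage multiplies the ratio by α = √(4.00/3.02), so after 28 stages the overall factor is α^28 = (4.00/3.02)^(28/2).
= 1.32450^14 = 51.1.

51.1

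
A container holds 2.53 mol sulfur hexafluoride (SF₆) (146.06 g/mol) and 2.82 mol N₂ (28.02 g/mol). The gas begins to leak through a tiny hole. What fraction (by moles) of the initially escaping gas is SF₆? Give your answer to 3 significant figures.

0.282

Effusion rate of each component ∝ n_i/√M_i (partial pressure × 1/√M).
x_SF₆(eff) = (n_SF₆/√M_SF₆) / (n_SF₆/√M_SF₆ + n_N₂/√M_N₂)
= (2.53/√146.06) / (2.53/√146.06 + 2.82/√28.02) = 0.2093/(0.2093 + 0.5327) = 0.282.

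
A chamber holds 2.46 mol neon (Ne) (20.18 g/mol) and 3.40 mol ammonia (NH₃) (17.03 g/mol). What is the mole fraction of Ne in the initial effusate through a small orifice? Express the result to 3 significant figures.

Effusion rate of each component ∝ n_i/√M_i (partial pressure × 1/√M).
Mole fraction of Ne in the effusate = (n_Ne/√M_Ne) / (n_Ne/√M_Ne + n_NH₃/√M_NH₃)
= (2.46/√20.18) / (2.46/√20.18 + 3.40/√17.03) = 0.5476/(0.5476 + 0.8239) = 0.399.

0.399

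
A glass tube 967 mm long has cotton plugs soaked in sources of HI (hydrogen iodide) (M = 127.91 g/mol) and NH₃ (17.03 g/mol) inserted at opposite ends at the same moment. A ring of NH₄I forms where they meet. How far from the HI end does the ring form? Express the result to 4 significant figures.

The fronts meet when d_HI + d_NH₃ = L with d_HI/d_NH₃ = √(M_NH₃/M_HI) (Graham's law). Here √(M_NH₃/M_HI) = √(17.03/127.91) = 0.3649.
With d_HI + d_NH₃ = 967 mm, d_NH₃ = 967/(1 + 0.3649) = 708.5 mm.
d_HI = 967 − 708.5 = 258.5 mm.

258.5 mm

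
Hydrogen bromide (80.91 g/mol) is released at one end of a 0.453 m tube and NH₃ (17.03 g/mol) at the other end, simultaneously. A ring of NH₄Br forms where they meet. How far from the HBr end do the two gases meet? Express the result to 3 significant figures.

0.142 m

Graham's law gives d_HBr/d_NH₃ = rate_HBr/rate_NH₃ = √(M_NH₃/M_HBr) = √(17.03/80.91) = 0.4588.
With d_HBr + d_NH₃ = 0.453 m, d_NH₃ = 0.453/(1 + 0.4588) = 0.3105 m.
d_HBr = 0.453 − 0.3105 = 0.142 m.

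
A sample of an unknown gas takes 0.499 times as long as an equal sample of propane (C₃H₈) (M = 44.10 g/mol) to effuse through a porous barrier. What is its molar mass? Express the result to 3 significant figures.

11.0 g/mol

Using Graham's law: t_X/t_C₃H₈ = √(M_X/M_C₃H₈).
0.499 = √(M_X/44.10)
M_X = 44.10 × 0.499² = 44.10 × 0.2490 = 11.0 g/mol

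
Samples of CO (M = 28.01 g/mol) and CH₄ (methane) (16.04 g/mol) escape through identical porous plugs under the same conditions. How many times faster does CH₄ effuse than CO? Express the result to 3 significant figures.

From Graham's law, rate_CH₄/rate_CO = √(M_CO/M_CH₄) = √(28.01/16.04) = √1.746 = 1.32.

1.32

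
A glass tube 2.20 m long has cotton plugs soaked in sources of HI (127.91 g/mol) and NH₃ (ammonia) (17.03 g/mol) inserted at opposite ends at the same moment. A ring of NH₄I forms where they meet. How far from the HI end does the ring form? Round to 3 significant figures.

The fronts meet when d_HI + d_NH₃ = L with d_HI/d_NH₃ = √(M_NH₃/M_HI) (Graham's law). Here √(M_NH₃/M_HI) = √(17.03/127.91) = 0.3649.
With d_HI + d_NH₃ = 2.20 m, d_NH₃ = 2.20/(1 + 0.3649) = 1.612 m.
d_HI = 2.20 − 1.612 = 0.588 m.

0.588 m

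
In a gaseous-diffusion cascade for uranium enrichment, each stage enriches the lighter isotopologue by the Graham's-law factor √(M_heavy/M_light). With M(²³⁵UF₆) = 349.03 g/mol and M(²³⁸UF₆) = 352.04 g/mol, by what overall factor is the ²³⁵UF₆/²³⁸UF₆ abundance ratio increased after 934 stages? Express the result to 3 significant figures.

Overall factor = α^934 with α = √(352.04/349.03), i.e. (352.04/349.03)^(934/2).
= 1.00862^467 = 55.2.

55.2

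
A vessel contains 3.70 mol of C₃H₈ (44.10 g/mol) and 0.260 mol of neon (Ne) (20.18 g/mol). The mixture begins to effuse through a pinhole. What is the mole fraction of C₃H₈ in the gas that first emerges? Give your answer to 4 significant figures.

Each component's effusion rate ∝ (its partial pressure)·(1/√M) ∝ n_i/√M_i.
So x_C₃H₈ in the escaping gas = (n_C₃H₈/√M_C₃H₈) / Σ(n_i/√M_i)
= (3.70/√44.10) / (3.70/√44.10 + 0.260/√20.18) = 0.5572/(0.5572 + 0.05788) = 0.9059.

0.9059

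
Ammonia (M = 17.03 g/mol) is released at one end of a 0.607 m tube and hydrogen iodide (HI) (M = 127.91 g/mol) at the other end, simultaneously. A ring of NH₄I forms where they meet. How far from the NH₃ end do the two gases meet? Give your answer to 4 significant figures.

0.4447 m

Distances travelled in equal time are proportional to diffusion rates, so d_NH₃/d_HI = √(M_HI/M_NH₃) = √(127.91/17.03) = 2.741.
With d_NH₃ + d_HI = 0.607 m, d_HI = 0.607/(1 + 2.741) = 0.1623 m.
d_NH₃ = 0.607 − 0.1623 = 0.4447 m.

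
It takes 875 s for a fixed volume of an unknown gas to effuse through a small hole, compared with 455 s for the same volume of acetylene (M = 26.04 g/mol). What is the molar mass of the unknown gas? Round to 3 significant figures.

Since effusion rate ∝ 1/√M, t_X/t_C₂H₂ = √(M_X/M_C₂H₂).
875/455 = 1.923 = √(M_X/26.04)
M_X = 26.04 × 1.923² = 26.04 × 3.698 = 96.3 g/mol

96.3 g/mol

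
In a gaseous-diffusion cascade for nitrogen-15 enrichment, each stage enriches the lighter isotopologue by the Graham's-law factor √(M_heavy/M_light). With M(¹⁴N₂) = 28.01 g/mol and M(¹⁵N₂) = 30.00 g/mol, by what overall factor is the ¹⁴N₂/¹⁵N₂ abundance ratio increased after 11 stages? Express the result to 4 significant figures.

1.459

Each stage multiplies the ratio by α = √(30.00/28.01), so after 11 stages the overall factor is α^11 = (30.00/28.01)^(11/2).
= 1.07105^(11/2) = 1.459.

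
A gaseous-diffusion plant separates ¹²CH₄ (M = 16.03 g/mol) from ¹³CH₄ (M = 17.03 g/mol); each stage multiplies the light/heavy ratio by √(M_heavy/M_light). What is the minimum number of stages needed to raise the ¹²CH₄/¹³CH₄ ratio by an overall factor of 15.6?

Per stage α = (17.03/16.03)^(1/2) = 1.06238^0.5, giving ln α = 0.03026.
Need α^N ≥ 15.6 ⇒ N ≥ ln(15.6) / ln α = 2.747 / 0.03026 = 90.80.
Minimum whole number of stages: N = 91.

91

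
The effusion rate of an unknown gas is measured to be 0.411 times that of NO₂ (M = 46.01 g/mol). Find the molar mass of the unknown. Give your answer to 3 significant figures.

Graham's law gives rate_X/rate_NO₂ = √(M_NO₂/M_X).
0.411 = √(46.01/M_X)
M_X = 46.01 / 0.411² = 46.01 / 0.1689 = 272 g/mol

272 g/mol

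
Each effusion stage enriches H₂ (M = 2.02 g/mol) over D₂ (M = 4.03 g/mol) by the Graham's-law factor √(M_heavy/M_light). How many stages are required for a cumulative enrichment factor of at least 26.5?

10

With α = √(4.03/2.02) per stage, ln α = ½ ln(1.99505) = 0.3453.
Need α^N ≥ 26.5 ⇒ N ≥ ln(26.5) / ln α = 3.277 / 0.3453 = 9.49.
Rounding up, N = 10 stages.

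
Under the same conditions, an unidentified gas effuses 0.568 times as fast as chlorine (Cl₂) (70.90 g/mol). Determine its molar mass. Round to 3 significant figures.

From Graham's law, rate_X/rate_Cl₂ = √(M_Cl₂/M_X).
0.568 = √(70.90/M_X)
M_X = 70.90 / 0.568² = 70.90 / 0.3226 = 220 g/mol

220 g/mol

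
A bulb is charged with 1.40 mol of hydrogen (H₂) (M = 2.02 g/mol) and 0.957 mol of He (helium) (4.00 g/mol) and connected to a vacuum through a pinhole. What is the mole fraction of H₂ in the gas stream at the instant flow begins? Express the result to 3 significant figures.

0.673

Rate_i ∝ x_i/√M_i (Graham's law weighted by mole fraction), so the effusate composition follows n_i/√M_i.
x_H₂(eff) = (n_H₂/√M_H₂) / (n_H₂/√M_H₂ + n_He/√M_He)
= (1.40/√2.02) / (1.40/√2.02 + 0.957/√4.00) = 0.9850/(0.9850 + 0.4785) = 0.673.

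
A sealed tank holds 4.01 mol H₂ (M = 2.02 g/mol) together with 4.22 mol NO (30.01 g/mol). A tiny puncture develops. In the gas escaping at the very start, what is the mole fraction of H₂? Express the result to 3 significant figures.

0.786

Each component's effusion rate ∝ (its partial pressure)·(1/√M) ∝ n_i/√M_i.
Mole fraction of H₂ in the effusate = (n_H₂/√M_H₂) / (n_H₂/√M_H₂ + n_NO/√M_NO)
= (4.01/√2.02) / (4.01/√2.02 + 4.22/√30.01) = 2.821/(2.821 + 0.7703) = 0.786.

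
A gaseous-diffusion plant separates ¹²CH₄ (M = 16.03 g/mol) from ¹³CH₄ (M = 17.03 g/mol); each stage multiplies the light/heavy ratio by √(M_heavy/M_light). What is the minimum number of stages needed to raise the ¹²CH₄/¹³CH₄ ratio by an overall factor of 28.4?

Per stage α = (17.03/16.03)^(1/2) = 1.06238^0.5, giving ln α = 0.03026.
Need α^N ≥ 28.4 ⇒ N ≥ ln(28.4) / ln α = 3.346 / 0.03026 = 110.60.
Minimum whole number of stages: N = 111.

111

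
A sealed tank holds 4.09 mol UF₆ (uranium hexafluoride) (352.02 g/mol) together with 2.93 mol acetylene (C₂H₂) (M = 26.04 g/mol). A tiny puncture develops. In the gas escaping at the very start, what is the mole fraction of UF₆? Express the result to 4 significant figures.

Effusion rate of each component ∝ n_i/√M_i (partial pressure × 1/√M).
So x_UF₆ in the escaping gas = (n_UF₆/√M_UF₆) / Σ(n_i/√M_i)
= (4.09/√352.02) / (4.09/√352.02 + 2.93/√26.04) = 0.2180/(0.2180 + 0.5742) = 0.2752.

0.2752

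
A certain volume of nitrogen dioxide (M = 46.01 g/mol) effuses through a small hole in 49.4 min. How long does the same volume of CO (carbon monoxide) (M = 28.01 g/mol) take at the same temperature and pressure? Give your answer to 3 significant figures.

38.5 min

Graham's law gives t_CO/t_NO₂ = √(M_CO/M_NO₂) = √(28.01/46.01) = √0.6088 = 0.7802.
So the time for CO is 49.4 × 0.7802 = 38.5 min.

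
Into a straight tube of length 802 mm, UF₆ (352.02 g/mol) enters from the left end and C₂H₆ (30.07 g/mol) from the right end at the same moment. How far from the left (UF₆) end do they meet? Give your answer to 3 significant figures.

In equal time, each gas travels a distance ∝ its rate ∝ 1/√M, so d_UF₆/d_C₂H₆ = √(M_C₂H₆/M_UF₆) = √(30.07/352.02) = 0.2923.
With d_UF₆ + d_C₂H₆ = 802 mm, d_C₂H₆ = 802/(1 + 0.2923) = 620.6 mm.
d_UF₆ = 802 − 620.6 = 181 mm.

181 mm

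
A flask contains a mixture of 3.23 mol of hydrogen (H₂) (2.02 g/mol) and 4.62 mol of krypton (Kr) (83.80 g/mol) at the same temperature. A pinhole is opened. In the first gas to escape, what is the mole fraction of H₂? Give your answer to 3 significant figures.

The effusion rate of species i is ∝ p_i/√M_i ∝ n_i/√M_i.
So x_H₂ in the escaping gas = (n_H₂/√M_H₂) / Σ(n_i/√M_i)
= (3.23/√2.02) / (3.23/√2.02 + 4.62/√83.80) = 2.273/(2.273 + 0.5047) = 0.818.

0.818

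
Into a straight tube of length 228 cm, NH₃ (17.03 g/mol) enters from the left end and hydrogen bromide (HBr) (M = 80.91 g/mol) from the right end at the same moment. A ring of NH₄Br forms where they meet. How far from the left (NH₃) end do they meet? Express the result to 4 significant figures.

156.3 cm

The fronts meet when d_NH₃ + d_HBr = L with d_NH₃/d_HBr = √(M_HBr/M_NH₃) (Graham's law). Here √(M_HBr/M_NH₃) = √(80.91/17.03) = 2.180.
With d_NH₃ + d_HBr = 228 cm, d_HBr = 228/(1 + 2.180) = 71.71 cm.
d_NH₃ = 228 − 71.71 = 156.3 cm.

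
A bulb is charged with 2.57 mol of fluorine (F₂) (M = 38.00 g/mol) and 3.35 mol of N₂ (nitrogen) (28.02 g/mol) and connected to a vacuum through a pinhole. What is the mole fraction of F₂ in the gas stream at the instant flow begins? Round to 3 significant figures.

0.397

Each component's effusion rate ∝ (its partial pressure)·(1/√M) ∝ n_i/√M_i.
Mole fraction of F₂ in the effusate = (n_F₂/√M_F₂) / (n_F₂/√M_F₂ + n_N₂/√M_N₂)
= (2.57/√38.00) / (2.57/√38.00 + 3.35/√28.02) = 0.4169/(0.4169 + 0.6329) = 0.397.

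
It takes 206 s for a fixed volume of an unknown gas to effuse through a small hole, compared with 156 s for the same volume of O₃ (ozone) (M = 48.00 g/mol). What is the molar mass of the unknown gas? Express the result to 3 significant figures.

From Graham's law, t_X/t_O₃ = √(M_X/M_O₃).
206/156 = 1.321 = √(M_X/48.00)
M_X = 48.00 × 1.321² = 48.00 × 1.744 = 83.7 g/mol

83.7 g/mol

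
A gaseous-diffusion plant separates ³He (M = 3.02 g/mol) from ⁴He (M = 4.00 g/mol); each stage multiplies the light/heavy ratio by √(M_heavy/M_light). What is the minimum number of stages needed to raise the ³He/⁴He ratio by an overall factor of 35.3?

Single-stage factor α = √(4.00/3.02), so ln α = ½ ln(1.32450) = 0.1405.
Need α^N ≥ 35.3 ⇒ N ≥ ln(35.3) / ln α = 3.564 / 0.1405 = 25.36.
Minimum whole number of stages: N = 26.

26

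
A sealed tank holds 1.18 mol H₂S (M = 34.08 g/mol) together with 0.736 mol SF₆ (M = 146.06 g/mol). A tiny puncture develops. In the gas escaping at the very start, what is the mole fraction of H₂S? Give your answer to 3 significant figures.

The effusion rate of species i is ∝ p_i/√M_i ∝ n_i/√M_i.
So x_H₂S in the escaping gas = (n_H₂S/√M_H₂S) / Σ(n_i/√M_i)
= (1.18/√34.08) / (1.18/√34.08 + 0.736/√146.06) = 0.2021/(0.2021 + 0.06090) = 0.768.

0.768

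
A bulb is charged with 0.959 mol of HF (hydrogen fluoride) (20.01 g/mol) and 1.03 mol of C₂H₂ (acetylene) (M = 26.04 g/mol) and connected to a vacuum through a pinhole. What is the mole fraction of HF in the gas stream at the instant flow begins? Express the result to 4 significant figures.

Effusion rate of each component ∝ n_i/√M_i (partial pressure × 1/√M).
So x_HF in the escaping gas = (n_HF/√M_HF) / Σ(n_i/√M_i)
= (0.959/√20.01) / (0.959/√20.01 + 1.03/√26.04) = 0.2144/(0.2144 + 0.2018) = 0.5151.

0.5151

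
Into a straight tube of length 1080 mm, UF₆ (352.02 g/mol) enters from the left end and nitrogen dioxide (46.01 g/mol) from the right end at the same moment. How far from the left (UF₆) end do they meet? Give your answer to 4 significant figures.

286.8 mm

The fronts meet when d_UF₆ + d_NO₂ = L with d_UF₆/d_NO₂ = √(M_NO₂/M_UF₆) (Graham's law). Here √(M_NO₂/M_UF₆) = √(46.01/352.02) = 0.3615.
With d_UF₆ + d_NO₂ = 1080 mm, d_NO₂ = 1080/(1 + 0.3615) = 793.2 mm.
d_UF₆ = 1080 − 793.2 = 286.8 mm.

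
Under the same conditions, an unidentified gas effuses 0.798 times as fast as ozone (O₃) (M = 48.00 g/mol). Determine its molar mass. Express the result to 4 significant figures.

75.38 g/mol

Since effusion rate ∝ 1/√M, rate_X/rate_O₃ = √(M_O₃/M_X).
0.798 = √(48.00/M_X)
M_X = 48.00 / 0.798² = 48.00 / 0.6368 = 75.38 g/mol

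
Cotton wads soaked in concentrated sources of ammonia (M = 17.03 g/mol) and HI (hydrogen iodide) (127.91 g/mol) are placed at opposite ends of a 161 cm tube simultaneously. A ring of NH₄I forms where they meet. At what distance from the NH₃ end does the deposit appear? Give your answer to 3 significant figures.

118 cm

The fronts meet when d_NH₃ + d_HI = L with d_NH₃/d_HI = √(M_HI/M_NH₃) (Graham's law). Here √(M_HI/M_NH₃) = √(127.91/17.03) = 2.741.
With d_NH₃ + d_HI = 161 cm, d_HI = 161/(1 + 2.741) = 43.04 cm.
d_NH₃ = 161 − 43.04 = 118 cm.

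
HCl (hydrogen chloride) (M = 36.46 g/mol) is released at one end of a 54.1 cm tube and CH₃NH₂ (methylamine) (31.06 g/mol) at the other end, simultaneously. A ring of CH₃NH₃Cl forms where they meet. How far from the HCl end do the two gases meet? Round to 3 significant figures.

26.0 cm

In equal time, each gas travels a distance ∝ its rate ∝ 1/√M, so d_HCl/d_CH₃NH₂ = √(M_CH₃NH₂/M_HCl) = √(31.06/36.46) = 0.9230.
With d_HCl + d_CH₃NH₂ = 54.1 cm, d_CH₃NH₂ = 54.1/(1 + 0.9230) = 28.13 cm.
d_HCl = 54.1 − 28.13 = 26.0 cm.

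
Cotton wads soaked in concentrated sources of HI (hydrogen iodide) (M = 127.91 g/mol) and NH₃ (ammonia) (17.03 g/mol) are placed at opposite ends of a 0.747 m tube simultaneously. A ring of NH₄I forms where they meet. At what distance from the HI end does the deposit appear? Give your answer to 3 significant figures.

0.200 m

Distances travelled in equal time are proportional to diffusion rates, so d_HI/d_NH₃ = √(M_NH₃/M_HI) = √(17.03/127.91) = 0.3649.
With d_HI + d_NH₃ = 0.747 m, d_NH₃ = 0.747/(1 + 0.3649) = 0.5473 m.
d_HI = 0.747 − 0.5473 = 0.200 m.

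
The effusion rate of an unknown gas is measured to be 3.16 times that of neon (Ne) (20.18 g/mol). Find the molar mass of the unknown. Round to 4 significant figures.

Graham's law gives rate_X/rate_Ne = √(M_Ne/M_X).
3.16 = √(20.18/M_X)
M_X = 20.18 / 3.16² = 20.18 / 9.986 = 2.021 g/mol

2.021 g/mol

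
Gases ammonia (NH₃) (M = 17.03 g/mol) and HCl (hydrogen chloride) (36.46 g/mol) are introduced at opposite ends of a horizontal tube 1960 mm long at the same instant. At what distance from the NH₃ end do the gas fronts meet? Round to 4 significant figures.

1164 mm

The fronts meet when d_NH₃ + d_HCl = L with d_NH₃/d_HCl = √(M_HCl/M_NH₃) (Graham's law). Here √(M_HCl/M_NH₃) = √(36.46/17.03) = 1.463.
With d_NH₃ + d_HCl = 1960 mm, d_HCl = 1960/(1 + 1.463) = 795.7 mm.
d_NH₃ = 1960 − 795.7 = 1164 mm.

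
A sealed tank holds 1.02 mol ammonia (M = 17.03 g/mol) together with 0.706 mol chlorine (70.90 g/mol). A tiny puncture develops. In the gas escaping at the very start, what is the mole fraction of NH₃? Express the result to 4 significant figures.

Effusion rate of each component ∝ n_i/√M_i (partial pressure × 1/√M).
x_NH₃(eff) = (n_NH₃/√M_NH₃) / (n_NH₃/√M_NH₃ + n_Cl₂/√M_Cl₂)
= (1.02/√17.03) / (1.02/√17.03 + 0.706/√70.90) = 0.2472/(0.2472 + 0.08385) = 0.7467.

0.7467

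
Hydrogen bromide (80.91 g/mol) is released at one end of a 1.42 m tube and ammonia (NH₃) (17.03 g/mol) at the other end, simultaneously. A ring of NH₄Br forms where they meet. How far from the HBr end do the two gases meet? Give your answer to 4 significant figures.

In equal time, each gas travels a distance ∝ its rate ∝ 1/√M, so d_HBr/d_NH₃ = √(M_NH₃/M_HBr) = √(17.03/80.91) = 0.4588.
With d_HBr + d_NH₃ = 1.42 m, d_NH₃ = 1.42/(1 + 0.4588) = 0.9734 m.
d_HBr = 1.42 − 0.9734 = 0.4466 m.

0.4466 m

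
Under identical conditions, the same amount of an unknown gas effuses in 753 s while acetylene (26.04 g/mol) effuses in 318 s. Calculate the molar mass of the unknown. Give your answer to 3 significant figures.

Graham's law gives t_X/t_C₂H₂ = √(M_X/M_C₂H₂).
753/318 = 2.368 = √(M_X/26.04)
M_X = 26.04 × 2.368² = 26.04 × 5.607 = 146 g/mol

146 g/mol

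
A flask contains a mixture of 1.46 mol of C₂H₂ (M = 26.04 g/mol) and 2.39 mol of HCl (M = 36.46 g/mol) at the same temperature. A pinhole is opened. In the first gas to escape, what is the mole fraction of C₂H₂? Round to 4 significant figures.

0.4196

Effusion rate of each component ∝ n_i/√M_i (partial pressure × 1/√M).
x_C₂H₂(eff) = (n_C₂H₂/√M_C₂H₂) / (n_C₂H₂/√M_C₂H₂ + n_HCl/√M_HCl)
= (1.46/√26.04) / (1.46/√26.04 + 2.39/√36.46) = 0.2861/(0.2861 + 0.3958) = 0.4196.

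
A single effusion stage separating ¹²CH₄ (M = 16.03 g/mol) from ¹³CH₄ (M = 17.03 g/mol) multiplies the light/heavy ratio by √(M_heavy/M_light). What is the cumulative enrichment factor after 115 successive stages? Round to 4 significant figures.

32.45

Overall factor = α^115 with α = √(17.03/16.03), i.e. (17.03/16.03)^(115/2).
= 1.06238^(115/2) = 32.45.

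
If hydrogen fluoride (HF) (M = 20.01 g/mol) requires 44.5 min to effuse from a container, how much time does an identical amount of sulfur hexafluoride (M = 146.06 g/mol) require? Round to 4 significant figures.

120.2 min

Graham's law gives t_SF₆/t_HF = √(M_SF₆/M_HF) = √(146.06/20.01) = √7.299 = 2.702.
So the time for SF₆ is 44.5 × 2.702 = 120.2 min.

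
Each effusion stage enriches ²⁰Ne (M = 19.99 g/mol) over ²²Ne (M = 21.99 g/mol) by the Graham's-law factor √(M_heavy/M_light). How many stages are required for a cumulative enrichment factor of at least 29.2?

71

With α = √(21.99/19.99) per stage, ln α = ½ ln(1.10005) = 0.04768.
Need α^N ≥ 29.2 ⇒ N ≥ ln(29.2) / ln α = 3.374 / 0.04768 = 70.77.
Rounding up, N = 71 stages.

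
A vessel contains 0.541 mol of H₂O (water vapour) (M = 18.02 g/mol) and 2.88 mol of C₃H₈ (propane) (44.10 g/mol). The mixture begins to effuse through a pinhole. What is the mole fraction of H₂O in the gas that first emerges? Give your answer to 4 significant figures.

Rate_i ∝ x_i/√M_i (Graham's law weighted by mole fraction), so the effusate composition follows n_i/√M_i.
x_H₂O(eff) = (n_H₂O/√M_H₂O) / (n_H₂O/√M_H₂O + n_C₃H₈/√M_C₃H₈)
= (0.541/√18.02) / (0.541/√18.02 + 2.88/√44.10) = 0.1274/(0.1274 + 0.4337) = 0.2271.

0.2271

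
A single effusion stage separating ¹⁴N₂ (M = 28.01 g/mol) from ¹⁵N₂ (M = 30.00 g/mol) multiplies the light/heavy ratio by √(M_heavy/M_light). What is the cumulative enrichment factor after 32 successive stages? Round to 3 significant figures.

Each stage multiplies the ratio by α = √(30.00/28.01), so after 32 stages the overall factor is α^32 = (30.00/28.01)^(32/2).
= 1.07105^16 = 3.00.

3.00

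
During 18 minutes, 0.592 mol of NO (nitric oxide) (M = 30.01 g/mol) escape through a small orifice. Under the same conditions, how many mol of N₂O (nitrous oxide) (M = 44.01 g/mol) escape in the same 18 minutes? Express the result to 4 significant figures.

From Graham's law, rate_N₂O/rate_NO = √(M_NO/M_N₂O) = √(30.01/44.01) = √0.6819 = 0.8258.
So the amount for N₂O is 0.592 × 0.8258 = 0.4889 mol.

0.4889 mol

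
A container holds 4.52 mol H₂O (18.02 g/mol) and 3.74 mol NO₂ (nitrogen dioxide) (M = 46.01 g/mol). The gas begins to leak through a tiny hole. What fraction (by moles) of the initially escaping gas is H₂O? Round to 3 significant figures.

The effusion rate of species i is ∝ p_i/√M_i ∝ n_i/√M_i.
So x_H₂O in the escaping gas = (n_H₂O/√M_H₂O) / Σ(n_i/√M_i)
= (4.52/√18.02) / (4.52/√18.02 + 3.74/√46.01) = 1.065/(1.065 + 0.5514) = 0.659.

0.659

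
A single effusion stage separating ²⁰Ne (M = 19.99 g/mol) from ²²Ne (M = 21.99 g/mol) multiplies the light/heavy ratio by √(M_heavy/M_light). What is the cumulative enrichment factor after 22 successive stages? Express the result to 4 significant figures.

The single-stage factor is √(M_heavy/M_light), so 22 stages give [√(21.99/19.99)]^22 = (21.99/19.99)^(22/2).
= 1.10005^11 = 2.855.

2.855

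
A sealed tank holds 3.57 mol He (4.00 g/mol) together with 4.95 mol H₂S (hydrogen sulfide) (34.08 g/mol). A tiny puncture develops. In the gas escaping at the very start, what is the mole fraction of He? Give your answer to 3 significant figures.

0.678

The effusion rate of species i is ∝ p_i/√M_i ∝ n_i/√M_i.
Mole fraction of He in the effusate = (n_He/√M_He) / (n_He/√M_He + n_H₂S/√M_H₂S)
= (3.57/√4.00) / (3.57/√4.00 + 4.95/√34.08) = 1.785/(1.785 + 0.8479) = 0.678.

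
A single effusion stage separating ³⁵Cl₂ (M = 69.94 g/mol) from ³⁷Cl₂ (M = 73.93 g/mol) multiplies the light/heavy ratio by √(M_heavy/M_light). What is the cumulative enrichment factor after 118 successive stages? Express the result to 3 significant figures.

Overall factor = α^118 with α = √(73.93/69.94), i.e. (73.93/69.94)^(118/2).
= 1.05705^59 = 26.4.

26.4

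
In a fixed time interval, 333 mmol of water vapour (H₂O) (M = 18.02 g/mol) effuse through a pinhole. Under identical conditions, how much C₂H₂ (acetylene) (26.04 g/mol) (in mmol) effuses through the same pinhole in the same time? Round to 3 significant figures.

From Graham's law, rate_C₂H₂/rate_H₂O = √(M_H₂O/M_C₂H₂) = √(18.02/26.04) = √0.6920 = 0.8319.
So the amount for C₂H₂ is 333 × 0.8319 = 277 mmol.

277 mmol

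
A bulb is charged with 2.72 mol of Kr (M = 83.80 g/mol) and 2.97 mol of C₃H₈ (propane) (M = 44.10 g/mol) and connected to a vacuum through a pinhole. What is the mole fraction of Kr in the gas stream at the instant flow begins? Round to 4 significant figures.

Each component's effusion rate ∝ (its partial pressure)·(1/√M) ∝ n_i/√M_i.
Mole fraction of Kr in the effusate = (n_Kr/√M_Kr) / (n_Kr/√M_Kr + n_C₃H₈/√M_C₃H₈)
= (2.72/√83.80) / (2.72/√83.80 + 2.97/√44.10) = 0.2971/(0.2971 + 0.4472) = 0.3992.

0.3992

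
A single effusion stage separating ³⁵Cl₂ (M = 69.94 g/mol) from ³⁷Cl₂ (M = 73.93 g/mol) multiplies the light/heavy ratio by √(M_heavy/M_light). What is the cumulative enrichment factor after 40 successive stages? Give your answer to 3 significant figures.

3.03

Overall factor = α^40 with α = √(73.93/69.94), i.e. (73.93/69.94)^(40/2).
= 1.05705^20 = 3.03.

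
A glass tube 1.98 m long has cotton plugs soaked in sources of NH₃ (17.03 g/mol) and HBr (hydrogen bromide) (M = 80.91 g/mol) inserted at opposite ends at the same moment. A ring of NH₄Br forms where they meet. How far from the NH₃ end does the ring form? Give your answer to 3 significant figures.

In equal time, each gas travels a distance ∝ its rate ∝ 1/√M, so d_NH₃/d_HBr = √(M_HBr/M_NH₃) = √(80.91/17.03) = 2.180.
With d_NH₃ + d_HBr = 1.98 m, d_HBr = 1.98/(1 + 2.180) = 0.6227 m.
d_NH₃ = 1.98 − 0.6227 = 1.36 m.

1.36 m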